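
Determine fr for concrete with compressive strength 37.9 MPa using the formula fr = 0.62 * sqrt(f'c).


fr = 0.62 * sqrt(37.9)
= 3.817 MPa

3.817


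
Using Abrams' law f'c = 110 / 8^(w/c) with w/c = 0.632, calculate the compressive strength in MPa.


f'c = 110 / 8^0.632
= 110 / 3.722
= 29.56 MPa

29.56


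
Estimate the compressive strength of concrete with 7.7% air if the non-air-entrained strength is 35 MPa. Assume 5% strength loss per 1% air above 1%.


Strength loss = (7.7 - 1) * 5 = 33.5%
f'c = 35 * (1 - 33.5/100)
= 23.28 MPa

23.28


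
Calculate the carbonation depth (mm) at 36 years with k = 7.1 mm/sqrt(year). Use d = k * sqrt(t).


depth = k * sqrt(t)
= 7.1 * sqrt(36)
= 42.6 mm

42.6


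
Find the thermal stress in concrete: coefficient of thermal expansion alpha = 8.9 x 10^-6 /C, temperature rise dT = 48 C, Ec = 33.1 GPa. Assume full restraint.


sigma = alpha * dT * Ec
= 8.9e-6 * 48 * 33.1 * 1000
= 14.14 MPa

14.14


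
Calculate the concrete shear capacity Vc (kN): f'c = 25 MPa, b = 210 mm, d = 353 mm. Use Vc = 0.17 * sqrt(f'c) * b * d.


Vc = 0.17 * sqrt(25) * 210 * 353 / 1000
= 63.01 kN

63.01


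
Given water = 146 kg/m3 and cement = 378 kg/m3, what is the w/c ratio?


w/c = water / cement
w/c = 146 / 378 = 0.386

0.386


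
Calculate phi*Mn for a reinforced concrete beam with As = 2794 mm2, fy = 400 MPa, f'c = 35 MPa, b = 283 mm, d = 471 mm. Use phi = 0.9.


a = As * fy / (0.85 * f'c * b)
= 2794 * 400 / (0.85 * 35 * 283)
= 132.7434 mm
Mn = As * fy * (d - a/2) / 10^6
= 452.2126 kN-m
phi*Mn = 0.9 * 452.2126 = 406.99 kN-m

406.99


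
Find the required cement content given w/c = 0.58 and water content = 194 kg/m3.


Cement = water / (w/c)
= 194 / 0.58
= 334.5 kg/m3

334.5


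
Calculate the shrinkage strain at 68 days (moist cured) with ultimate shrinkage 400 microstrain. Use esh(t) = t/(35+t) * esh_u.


esh(68) = 68 / (35 + 68) * 400
= 68 / 103 * 400
= 264.1 microstrain

264.1


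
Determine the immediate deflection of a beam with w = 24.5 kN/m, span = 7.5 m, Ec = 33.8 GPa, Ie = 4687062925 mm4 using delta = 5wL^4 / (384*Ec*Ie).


Convert: L = 7.5 m = 7500 mm, Ec = 33.8 GPa = 33800 MPa
delta = 5 * 24.5 * 7500^4 / (384 * 33800 * 4687062925)
= 6.37 mm

6.37


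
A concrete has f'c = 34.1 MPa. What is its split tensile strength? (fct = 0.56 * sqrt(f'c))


fct = 0.56 * sqrt(34.1)
= 0.56 * 5.84
= 3.27 MPa

3.27


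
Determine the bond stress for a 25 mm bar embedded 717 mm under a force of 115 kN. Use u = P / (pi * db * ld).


u = P / (pi * db * ld)
= 115 * 1000 / (pi * 25 * 717)
= 2.042 MPa

2.042


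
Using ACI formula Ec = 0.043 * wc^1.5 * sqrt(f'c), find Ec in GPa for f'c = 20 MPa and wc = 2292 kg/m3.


Ec = 0.043 * 2292^1.5 * sqrt(20) / 1000
= 21.1 GPa

21.1


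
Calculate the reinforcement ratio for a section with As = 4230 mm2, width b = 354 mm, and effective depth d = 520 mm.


rho = As / (b * d)
= 4230 / (354 * 520)
= 0.023

0.023


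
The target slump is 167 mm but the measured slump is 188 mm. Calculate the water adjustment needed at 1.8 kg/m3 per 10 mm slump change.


Difference = 167 - 188 = -21 mm
Water adjustment = -21 * 1.8 / 10 = -3.8 kg/m3

-3.8


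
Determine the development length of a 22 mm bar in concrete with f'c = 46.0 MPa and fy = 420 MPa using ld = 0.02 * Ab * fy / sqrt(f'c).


Ab = pi * 22^2 / 4 = 380.133 mm2
ld = 0.02 * 380.133 * 420 / sqrt(46.0)
= 470.8 mm

470.8


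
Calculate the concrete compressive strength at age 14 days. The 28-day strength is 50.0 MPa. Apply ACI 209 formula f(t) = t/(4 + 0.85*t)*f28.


f(14) = 14 / (4 + 0.85 * 14) * 50.0
= 14 / 15.9 * 50.0
= 44.03 MPa

44.03


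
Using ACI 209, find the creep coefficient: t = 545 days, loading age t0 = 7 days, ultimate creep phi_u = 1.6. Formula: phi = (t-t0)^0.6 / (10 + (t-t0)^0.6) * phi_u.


dt = 545 - 7 = 538
phi = 538^0.6 / (10 + 538^0.6) * 1.6
= 1.301

1.301


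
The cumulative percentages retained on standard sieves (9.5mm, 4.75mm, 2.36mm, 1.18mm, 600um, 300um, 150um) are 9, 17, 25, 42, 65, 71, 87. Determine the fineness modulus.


FM = sum(cumulative % retained) / 100
= 316 / 100
= 3.16

3.16


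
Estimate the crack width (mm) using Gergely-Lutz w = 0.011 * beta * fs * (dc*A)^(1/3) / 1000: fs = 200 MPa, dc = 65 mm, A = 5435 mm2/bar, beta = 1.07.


w = 0.011 * beta * fs * (dc * A)^(1/3) / 1000
= 0.011 * 1.07 * 200 * (65 * 5435)^(1/3) / 1000
= 0.166 mm

0.166


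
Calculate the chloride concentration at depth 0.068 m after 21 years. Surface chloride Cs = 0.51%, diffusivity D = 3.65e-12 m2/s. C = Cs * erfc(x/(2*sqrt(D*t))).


t_seconds = 21 * 365.25 * 24 * 3600 = 662709600.0 s
arg = 0.068 / (2 * sqrt(3.65e-12 * 662709600.0))
= 0.6913
erfc(0.6913) = 0.3282
C = 0.51 * 0.3282 = 0.1674%

0.1674


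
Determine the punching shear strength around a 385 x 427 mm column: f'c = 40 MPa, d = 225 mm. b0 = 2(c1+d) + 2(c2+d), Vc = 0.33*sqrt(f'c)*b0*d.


b0 = 2*(385 + 225) + 2*(427 + 225) = 2524 mm
Vc = 0.33 * sqrt(40) * 2524 * 225 / 1000
= 1185.27 kN

1185.27


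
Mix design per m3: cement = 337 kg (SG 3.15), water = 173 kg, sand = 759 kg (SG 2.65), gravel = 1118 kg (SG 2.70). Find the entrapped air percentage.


Vol cement = 337 / (3.15 * 1000) = 0.106984 m3
Vol water = 173 / 1000 = 0.173 m3
Vol sand = 759 / (2.65 * 1000) = 0.286415 m3
Vol gravel = 1118 / (2.70 * 1000) = 0.414074 m3
Total solid + water volume = 0.980473 m3
Air = (1 - 0.980473) * 100 = 1.95%

1.95


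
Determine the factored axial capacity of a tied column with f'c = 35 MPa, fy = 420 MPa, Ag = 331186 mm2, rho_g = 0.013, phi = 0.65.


Ast = rho * Ag = 0.013 * 331186 = 4305.418 mm2
phi*Pn = 0.65 * 0.80 * (0.85 * 35 * (331186 - 4305.418) + 420 * 4305.418) / 1000
= 5997.15 kN

5997.15


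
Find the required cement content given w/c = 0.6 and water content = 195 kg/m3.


Cement = water / (w/c)
= 195 / 0.6
= 325.0 kg/m3

325.0


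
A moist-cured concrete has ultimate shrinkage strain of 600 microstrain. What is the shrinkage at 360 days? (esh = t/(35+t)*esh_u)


esh(360) = 360 / (35 + 360) * 600
= 360 / 395 * 600
= 546.8 microstrain

546.8


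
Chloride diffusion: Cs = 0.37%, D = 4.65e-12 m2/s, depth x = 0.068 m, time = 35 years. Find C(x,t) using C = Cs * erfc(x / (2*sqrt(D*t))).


t_seconds = 35 * 365.25 * 24 * 3600 = 1104516000.0 s
arg = 0.068 / (2 * sqrt(4.65e-12 * 1104516000.0))
= 0.4744
erfc(0.4744) = 0.5023
C = 0.37 * 0.5023 = 0.1858%

0.1858


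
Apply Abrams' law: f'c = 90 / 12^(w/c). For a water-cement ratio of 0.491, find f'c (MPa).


f'c = 90 / 12^0.491
= 90 / 3.387
= 26.57 MPa

26.57


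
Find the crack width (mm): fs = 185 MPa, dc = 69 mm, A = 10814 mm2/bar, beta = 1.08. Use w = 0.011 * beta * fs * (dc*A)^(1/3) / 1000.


w = 0.011 * beta * fs * (dc * A)^(1/3) / 1000
= 0.011 * 1.08 * 185 * (69 * 10814)^(1/3) / 1000
= 0.199 mm

0.199


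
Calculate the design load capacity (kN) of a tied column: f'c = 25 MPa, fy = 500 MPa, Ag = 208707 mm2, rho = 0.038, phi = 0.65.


Ast = rho * Ag = 0.038 * 208707 = 7930.866 mm2
phi*Pn = 0.65 * 0.80 * (0.85 * 25 * (208707 - 7930.866) + 500 * 7930.866) / 1000
= 4280.6 kN

4280.6


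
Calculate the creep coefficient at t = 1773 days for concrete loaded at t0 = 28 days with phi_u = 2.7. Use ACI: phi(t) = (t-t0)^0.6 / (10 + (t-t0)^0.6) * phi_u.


dt = 1773 - 28 = 1745
phi = 1745^0.6 / (10 + 1745^0.6) * 2.7
= 2.425

2.425


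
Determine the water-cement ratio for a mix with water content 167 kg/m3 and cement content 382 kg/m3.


w/c = water / cement
w/c = 167 / 382 = 0.437

0.437


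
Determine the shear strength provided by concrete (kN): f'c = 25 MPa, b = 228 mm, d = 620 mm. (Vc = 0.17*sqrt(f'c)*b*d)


Vc = 0.17 * sqrt(25) * 228 * 620 / 1000
= 120.16 kN

120.16


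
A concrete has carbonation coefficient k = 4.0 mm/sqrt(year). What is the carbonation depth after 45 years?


depth = k * sqrt(t)
= 4.0 * sqrt(45)
= 26.83 mm

26.83


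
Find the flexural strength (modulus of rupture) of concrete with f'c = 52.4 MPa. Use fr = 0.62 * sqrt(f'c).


fr = 0.62 * sqrt(52.4)
= 4.488 MPa

4.488


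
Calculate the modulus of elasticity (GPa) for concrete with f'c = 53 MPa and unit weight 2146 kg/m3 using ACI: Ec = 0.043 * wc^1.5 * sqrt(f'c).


Ec = 0.043 * 2146^1.5 * sqrt(53) / 1000
= 31.12 GPa

31.12


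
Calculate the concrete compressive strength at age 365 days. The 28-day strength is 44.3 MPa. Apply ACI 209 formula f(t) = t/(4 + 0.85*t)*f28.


f(365) = 365 / (4 + 0.85 * 365) * 44.3
= 365 / 314.25 * 44.3
= 51.45 MPa

51.45


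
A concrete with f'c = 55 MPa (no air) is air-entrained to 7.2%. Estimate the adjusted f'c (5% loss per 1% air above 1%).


Strength loss = (7.2 - 1) * 5 = 31.0%
f'c = 55 * (1 - 31.0/100)
= 37.95 MPa

37.95


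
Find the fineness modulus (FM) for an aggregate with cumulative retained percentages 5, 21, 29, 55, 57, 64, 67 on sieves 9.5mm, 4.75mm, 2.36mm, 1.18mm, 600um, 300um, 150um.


FM = sum(cumulative % retained) / 100
= 298 / 100
= 2.98

2.98


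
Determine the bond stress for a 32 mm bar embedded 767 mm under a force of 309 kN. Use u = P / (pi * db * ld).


u = P / (pi * db * ld)
= 309 * 1000 / (pi * 32 * 767)
= 4.007 MPa

4.007


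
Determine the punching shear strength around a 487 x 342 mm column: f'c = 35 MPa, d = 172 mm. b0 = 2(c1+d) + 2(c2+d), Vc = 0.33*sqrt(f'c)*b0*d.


b0 = 2*(487 + 172) + 2*(342 + 172) = 2346 mm
Vc = 0.33 * sqrt(35) * 2346 * 172 / 1000
= 787.78 kN

787.78


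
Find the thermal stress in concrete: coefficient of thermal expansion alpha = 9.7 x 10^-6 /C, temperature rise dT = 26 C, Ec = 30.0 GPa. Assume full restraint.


sigma = alpha * dT * Ec
= 9.7e-6 * 26 * 30.0 * 1000
= 7.566 MPa

7.566


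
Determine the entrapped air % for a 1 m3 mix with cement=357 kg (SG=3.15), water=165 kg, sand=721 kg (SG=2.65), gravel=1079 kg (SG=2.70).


Vol cement = 357 / (3.15 * 1000) = 0.113333 m3
Vol water = 165 / 1000 = 0.165 m3
Vol sand = 721 / (2.65 * 1000) = 0.272075 m3
Vol gravel = 1079 / (2.70 * 1000) = 0.39963 m3
Total solid + water volume = 0.950038 m3
Air = (1 - 0.950038) * 100 = 5.0%

5.0


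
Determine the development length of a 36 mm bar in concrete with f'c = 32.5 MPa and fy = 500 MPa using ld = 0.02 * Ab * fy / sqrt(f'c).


Ab = pi * 36^2 / 4 = 1017.876 mm2
ld = 0.02 * 1017.876 * 500 / sqrt(32.5)
= 1785.5 mm

1785.5


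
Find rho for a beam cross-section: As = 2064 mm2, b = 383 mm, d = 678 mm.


rho = As / (b * d)
= 2064 / (383 * 678)
= 0.0079

0.0079


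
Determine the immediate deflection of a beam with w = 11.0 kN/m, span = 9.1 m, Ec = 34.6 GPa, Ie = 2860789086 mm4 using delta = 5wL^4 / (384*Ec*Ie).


Convert: L = 9.1 m = 9100 mm, Ec = 34.6 GPa = 34600 MPa
delta = 5 * 11.0 * 9100^4 / (384 * 34600 * 2860789086)
= 9.92 mm

9.92


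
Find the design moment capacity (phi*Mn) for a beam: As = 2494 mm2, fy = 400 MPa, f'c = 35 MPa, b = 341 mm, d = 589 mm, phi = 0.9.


a = As * fy / (0.85 * f'c * b)
= 2494 * 400 / (0.85 * 35 * 341)
= 98.3366 mm
Mn = As * fy * (d - a/2) / 10^6
= 538.5361 kN-m
phi*Mn = 0.9 * 538.5361 = 484.68 kN-m

484.68


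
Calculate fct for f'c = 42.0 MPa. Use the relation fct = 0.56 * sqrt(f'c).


fct = 0.56 * sqrt(42.0)
= 0.56 * 6.481
= 3.629 MPa

3.629


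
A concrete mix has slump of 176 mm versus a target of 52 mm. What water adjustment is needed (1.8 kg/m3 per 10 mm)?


Difference = 52 - 176 = -124 mm
Water adjustment = -124 * 1.8 / 10 = -22.3 kg/m3

-22.3


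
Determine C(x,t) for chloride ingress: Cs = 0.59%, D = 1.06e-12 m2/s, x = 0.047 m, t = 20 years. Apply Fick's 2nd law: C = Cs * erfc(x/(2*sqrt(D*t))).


t_seconds = 20 * 365.25 * 24 * 3600 = 631152000.0 s
arg = 0.047 / (2 * sqrt(1.06e-12 * 631152000.0))
= 0.9085
erfc(0.9085) = 0.1988
C = 0.59 * 0.1988 = 0.1173%

0.1173


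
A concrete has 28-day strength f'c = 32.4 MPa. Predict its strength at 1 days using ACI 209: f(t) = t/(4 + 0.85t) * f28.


f(1) = 1 / (4 + 0.85 * 1) * 32.4
= 1 / 4.85 * 32.4
= 6.68 MPa

6.68


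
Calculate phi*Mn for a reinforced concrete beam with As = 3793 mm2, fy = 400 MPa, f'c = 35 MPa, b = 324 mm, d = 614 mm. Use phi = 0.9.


a = As * fy / (0.85 * f'c * b)
= 3793 * 400 / (0.85 * 35 * 324)
= 157.4022 mm
Mn = As * fy * (d - a/2) / 10^6
= 812.1555 kN-m
phi*Mn = 0.9 * 812.1555 = 730.94 kN-m

730.94


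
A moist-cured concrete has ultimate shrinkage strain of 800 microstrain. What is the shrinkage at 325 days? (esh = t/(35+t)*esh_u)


esh(325) = 325 / (35 + 325) * 800
= 325 / 360 * 800
= 722.2 microstrain

722.2


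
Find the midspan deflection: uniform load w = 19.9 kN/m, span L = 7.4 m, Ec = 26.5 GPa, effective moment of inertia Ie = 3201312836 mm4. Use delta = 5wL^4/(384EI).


Convert: L = 7.4 m = 7400 mm, Ec = 26.5 GPa = 26500 MPa
delta = 5 * 19.9 * 7400^4 / (384 * 26500 * 3201312836)
= 9.16 mm

9.16


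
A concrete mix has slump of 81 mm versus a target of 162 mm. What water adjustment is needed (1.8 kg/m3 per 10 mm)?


Difference = 162 - 81 = 81 mm
Water adjustment = 81 * 1.8 / 10 = 14.6 kg/m3

14.6


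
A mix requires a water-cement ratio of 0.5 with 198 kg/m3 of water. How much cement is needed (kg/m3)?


Cement = water / (w/c)
= 198 / 0.5
= 396.0 kg/m3

396.0


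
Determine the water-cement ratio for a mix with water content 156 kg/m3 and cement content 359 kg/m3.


w/c = water / cement
w/c = 156 / 359 = 0.435

0.435


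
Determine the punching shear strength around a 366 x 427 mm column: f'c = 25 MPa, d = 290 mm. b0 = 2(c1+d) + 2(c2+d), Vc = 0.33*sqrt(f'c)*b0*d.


b0 = 2*(366 + 290) + 2*(427 + 290) = 2746 mm
Vc = 0.33 * sqrt(25) * 2746 * 290 / 1000
= 1313.96 kN

1313.96


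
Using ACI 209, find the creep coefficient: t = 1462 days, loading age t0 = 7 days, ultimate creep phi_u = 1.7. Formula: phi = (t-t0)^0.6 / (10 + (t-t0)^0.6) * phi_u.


dt = 1462 - 7 = 1455
phi = 1455^0.6 / (10 + 1455^0.6) * 1.7
= 1.509

1.509


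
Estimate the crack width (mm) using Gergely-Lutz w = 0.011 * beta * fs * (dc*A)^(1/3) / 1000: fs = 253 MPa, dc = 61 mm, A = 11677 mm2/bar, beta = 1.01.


w = 0.011 * beta * fs * (dc * A)^(1/3) / 1000
= 0.011 * 1.01 * 253 * (61 * 11677)^(1/3) / 1000
= 0.251 mm

0.251


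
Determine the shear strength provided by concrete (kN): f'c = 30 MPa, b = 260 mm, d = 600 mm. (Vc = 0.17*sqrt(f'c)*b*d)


Vc = 0.17 * sqrt(30) * 260 * 600 / 1000
= 145.26 kN

145.26


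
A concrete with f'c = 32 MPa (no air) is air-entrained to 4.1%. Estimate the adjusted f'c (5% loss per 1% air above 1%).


Strength loss = (4.1 - 1) * 5 = 15.5%
f'c = 32 * (1 - 15.5/100)
= 27.04 MPa

27.04


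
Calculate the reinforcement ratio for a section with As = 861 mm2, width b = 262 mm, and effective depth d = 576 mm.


rho = As / (b * d)
= 861 / (262 * 576)
= 0.0057

0.0057


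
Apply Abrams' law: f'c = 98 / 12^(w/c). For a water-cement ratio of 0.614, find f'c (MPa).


f'c = 98 / 12^0.614
= 98 / 4.599
= 21.31 MPa

21.31


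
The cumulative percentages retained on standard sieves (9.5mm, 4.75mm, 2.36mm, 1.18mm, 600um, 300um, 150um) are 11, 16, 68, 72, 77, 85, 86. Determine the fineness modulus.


FM = sum(cumulative % retained) / 100
= 415 / 100
= 4.15

4.15


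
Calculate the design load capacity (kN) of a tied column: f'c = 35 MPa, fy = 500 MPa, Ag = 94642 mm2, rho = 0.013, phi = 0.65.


Ast = rho * Ag = 0.013 * 94642 = 1230.346 mm2
phi*Pn = 0.65 * 0.80 * (0.85 * 35 * (94642 - 1230.346) + 500 * 1230.346) / 1000
= 1764.97 kN

1764.97


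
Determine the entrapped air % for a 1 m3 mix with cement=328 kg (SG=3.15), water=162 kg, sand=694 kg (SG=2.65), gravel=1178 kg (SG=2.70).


Vol cement = 328 / (3.15 * 1000) = 0.104127 m3
Vol water = 162 / 1000 = 0.162 m3
Vol sand = 694 / (2.65 * 1000) = 0.261887 m3
Vol gravel = 1178 / (2.70 * 1000) = 0.436296 m3
Total solid + water volume = 0.96431 m3
Air = (1 - 0.96431) * 100 = 3.57%

3.57


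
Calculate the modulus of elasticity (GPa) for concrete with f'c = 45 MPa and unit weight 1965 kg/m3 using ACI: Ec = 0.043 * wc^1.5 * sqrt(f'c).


Ec = 0.043 * 1965^1.5 * sqrt(45) / 1000
= 25.13 GPa

25.13


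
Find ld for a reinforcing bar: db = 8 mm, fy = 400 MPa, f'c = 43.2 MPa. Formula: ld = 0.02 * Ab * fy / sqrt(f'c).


Ab = pi * 8^2 / 4 = 50.265 mm2
ld = 0.02 * 50.265 * 400 / sqrt(43.2)
= 61.2 mm

61.2


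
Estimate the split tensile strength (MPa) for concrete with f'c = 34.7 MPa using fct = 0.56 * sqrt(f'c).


fct = 0.56 * sqrt(34.7)
= 0.56 * 5.891
= 3.299 MPa

3.299


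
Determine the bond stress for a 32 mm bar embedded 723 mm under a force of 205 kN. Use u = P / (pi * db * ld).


u = P / (pi * db * ld)
= 205 * 1000 / (pi * 32 * 723)
= 2.82 MPa

2.82


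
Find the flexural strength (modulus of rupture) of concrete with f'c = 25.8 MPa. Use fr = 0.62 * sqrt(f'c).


fr = 0.62 * sqrt(25.8)
= 3.149 MPa

3.149


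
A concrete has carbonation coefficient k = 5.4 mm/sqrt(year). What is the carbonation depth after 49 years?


depth = k * sqrt(t)
= 5.4 * sqrt(49)
= 37.8 mm

37.8


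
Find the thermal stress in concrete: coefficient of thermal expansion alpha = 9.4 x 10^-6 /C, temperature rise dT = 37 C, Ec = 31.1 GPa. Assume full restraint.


sigma = alpha * dT * Ec
= 9.4e-6 * 37 * 31.1 * 1000
= 10.817 MPa

10.817


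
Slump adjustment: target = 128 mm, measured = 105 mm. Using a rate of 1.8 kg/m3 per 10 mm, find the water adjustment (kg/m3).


Difference = 128 - 105 = 23 mm
Water adjustment = 23 * 1.8 / 10 = 4.1 kg/m3

4.1


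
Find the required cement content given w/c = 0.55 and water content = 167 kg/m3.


Cement = water / (w/c)
= 167 / 0.55
= 303.6 kg/m3

303.6


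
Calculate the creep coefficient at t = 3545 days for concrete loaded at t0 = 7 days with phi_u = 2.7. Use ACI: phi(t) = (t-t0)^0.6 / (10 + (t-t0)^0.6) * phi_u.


dt = 3545 - 7 = 3538
phi = 3538^0.6 / (10 + 3538^0.6) * 2.7
= 2.513

2.513


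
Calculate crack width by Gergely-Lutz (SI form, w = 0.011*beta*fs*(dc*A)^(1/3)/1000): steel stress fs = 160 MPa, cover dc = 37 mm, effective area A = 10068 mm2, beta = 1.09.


w = 0.011 * beta * fs * (dc * A)^(1/3) / 1000
= 0.011 * 1.09 * 160 * (37 * 10068)^(1/3) / 1000
= 0.138 mm

0.138


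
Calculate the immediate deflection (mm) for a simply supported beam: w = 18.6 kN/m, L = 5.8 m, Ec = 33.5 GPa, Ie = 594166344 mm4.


Convert: L = 5.8 m = 5800 mm, Ec = 33.5 GPa = 33500 MPa
delta = 5 * 18.6 * 5800^4 / (384 * 33500 * 594166344)
= 13.77 mm

13.77


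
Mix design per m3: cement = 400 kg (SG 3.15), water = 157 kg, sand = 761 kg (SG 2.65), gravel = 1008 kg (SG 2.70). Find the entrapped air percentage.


Vol cement = 400 / (3.15 * 1000) = 0.126984 m3
Vol water = 157 / 1000 = 0.157 m3
Vol sand = 761 / (2.65 * 1000) = 0.28717 m3
Vol gravel = 1008 / (2.70 * 1000) = 0.373333 m3
Total solid + water volume = 0.944487 m3
Air = (1 - 0.944487) * 100 = 5.55%

5.55


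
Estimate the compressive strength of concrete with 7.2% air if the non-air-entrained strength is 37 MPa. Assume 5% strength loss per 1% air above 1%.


Strength loss = (7.2 - 1) * 5 = 31.0%
f'c = 37 * (1 - 31.0/100)
= 25.53 MPa

25.53


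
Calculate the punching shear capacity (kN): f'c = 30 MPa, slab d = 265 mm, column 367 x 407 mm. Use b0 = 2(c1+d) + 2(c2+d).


b0 = 2*(367 + 265) + 2*(407 + 265) = 2608 mm
Vc = 0.33 * sqrt(30) * 2608 * 265 / 1000
= 1249.19 kN

1249.19


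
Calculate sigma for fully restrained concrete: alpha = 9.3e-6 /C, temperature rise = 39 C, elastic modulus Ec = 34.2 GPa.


sigma = alpha * dT * Ec
= 9.3e-6 * 39 * 34.2 * 1000
= 12.404 MPa

12.404


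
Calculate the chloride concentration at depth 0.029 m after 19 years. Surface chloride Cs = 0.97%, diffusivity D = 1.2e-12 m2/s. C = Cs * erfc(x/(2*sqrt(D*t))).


t_seconds = 19 * 365.25 * 24 * 3600 = 599594400.0 s
arg = 0.029 / (2 * sqrt(1.2e-12 * 599594400.0))
= 0.5406
erfc(0.5406) = 0.4446
C = 0.97 * 0.4446 = 0.4312%

0.4312


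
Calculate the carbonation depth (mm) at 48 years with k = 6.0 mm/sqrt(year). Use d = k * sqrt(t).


depth = k * sqrt(t)
= 6.0 * sqrt(48)
= 41.57 mm

41.57


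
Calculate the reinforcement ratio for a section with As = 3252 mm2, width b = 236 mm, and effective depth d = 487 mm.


rho = As / (b * d)
= 3252 / (236 * 487)
= 0.0283

0.0283


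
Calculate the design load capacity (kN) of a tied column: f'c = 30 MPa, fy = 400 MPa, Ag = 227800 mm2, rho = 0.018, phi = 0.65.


Ast = rho * Ag = 0.018 * 227800 = 4100.4 mm2
phi*Pn = 0.65 * 0.80 * (0.85 * 30 * (227800 - 4100.4) + 400 * 4100.4) / 1000
= 3819.14 kN

3819.14


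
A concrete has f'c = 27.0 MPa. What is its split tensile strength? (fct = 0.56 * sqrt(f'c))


fct = 0.56 * sqrt(27.0)
= 0.56 * 5.196
= 2.91 MPa

2.91


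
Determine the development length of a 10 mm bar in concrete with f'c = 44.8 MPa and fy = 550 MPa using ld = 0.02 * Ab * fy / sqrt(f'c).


Ab = pi * 10^2 / 4 = 78.54 mm2
ld = 0.02 * 78.54 * 550 / sqrt(44.8)
= 129.1 mm

129.1


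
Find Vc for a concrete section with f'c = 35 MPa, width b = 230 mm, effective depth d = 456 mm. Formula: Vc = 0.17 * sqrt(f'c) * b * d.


Vc = 0.17 * sqrt(35) * 230 * 456 / 1000
= 105.48 kN

105.48


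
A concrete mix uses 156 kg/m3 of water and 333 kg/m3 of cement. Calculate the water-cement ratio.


w/c = water / cement
w/c = 156 / 333 = 0.468

0.468


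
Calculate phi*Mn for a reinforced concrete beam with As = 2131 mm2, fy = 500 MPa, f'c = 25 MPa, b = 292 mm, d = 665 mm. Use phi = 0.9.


a = As * fy / (0.85 * f'c * b)
= 2131 * 500 / (0.85 * 25 * 292)
= 171.7164 mm
Mn = As * fy * (d - a/2) / 10^6
= 617.0756 kN-m
phi*Mn = 0.9 * 617.0756 = 555.37 kN-m

555.37


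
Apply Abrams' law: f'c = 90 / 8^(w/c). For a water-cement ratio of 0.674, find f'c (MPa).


f'c = 90 / 8^0.674
= 90 / 4.061
= 22.16 MPa

22.16


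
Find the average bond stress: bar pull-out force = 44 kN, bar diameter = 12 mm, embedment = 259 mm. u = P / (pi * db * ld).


u = P / (pi * db * ld)
= 44 * 1000 / (pi * 12 * 259)
= 4.506 MPa

4.506


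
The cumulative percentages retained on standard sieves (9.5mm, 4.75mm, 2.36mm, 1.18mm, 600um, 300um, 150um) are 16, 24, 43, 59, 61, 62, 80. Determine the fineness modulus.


FM = sum(cumulative % retained) / 100
= 345 / 100
= 3.45

3.45


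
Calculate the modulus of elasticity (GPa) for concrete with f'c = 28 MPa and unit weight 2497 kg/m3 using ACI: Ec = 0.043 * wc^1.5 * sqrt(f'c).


Ec = 0.043 * 2497^1.5 * sqrt(28) / 1000
= 28.39 GPa

28.39


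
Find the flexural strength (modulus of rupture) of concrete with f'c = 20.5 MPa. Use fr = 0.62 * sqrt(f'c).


fr = 0.62 * sqrt(20.5)
= 2.807 MPa

2.807


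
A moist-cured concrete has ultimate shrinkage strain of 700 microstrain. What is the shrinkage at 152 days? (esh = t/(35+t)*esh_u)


esh(152) = 152 / (35 + 152) * 700
= 152 / 187 * 700
= 569.0 microstrain

569.0


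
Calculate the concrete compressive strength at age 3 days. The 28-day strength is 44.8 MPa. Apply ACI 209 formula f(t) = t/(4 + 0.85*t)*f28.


f(3) = 3 / (4 + 0.85 * 3) * 44.8
= 3 / 6.55 * 44.8
= 20.52 MPa

20.52


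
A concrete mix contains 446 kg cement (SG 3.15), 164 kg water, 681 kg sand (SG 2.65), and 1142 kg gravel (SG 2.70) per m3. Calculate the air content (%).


Vol cement = 446 / (3.15 * 1000) = 0.141587 m3
Vol water = 164 / 1000 = 0.164 m3
Vol sand = 681 / (2.65 * 1000) = 0.256981 m3
Vol gravel = 1142 / (2.70 * 1000) = 0.422963 m3
Total solid + water volume = 0.985531 m3
Air = (1 - 0.985531) * 100 = 1.45%

1.45


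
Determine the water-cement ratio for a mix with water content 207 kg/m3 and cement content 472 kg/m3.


w/c = water / cement
w/c = 207 / 472 = 0.439

0.439


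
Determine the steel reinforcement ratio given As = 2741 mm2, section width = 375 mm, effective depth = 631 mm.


rho = As / (b * d)
= 2741 / (375 * 631)
= 0.0116

0.0116


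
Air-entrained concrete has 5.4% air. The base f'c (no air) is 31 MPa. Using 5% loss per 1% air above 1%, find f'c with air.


Strength loss = (5.4 - 1) * 5 = 22.0%
f'c = 31 * (1 - 22.0/100)
= 24.18 MPa

24.18


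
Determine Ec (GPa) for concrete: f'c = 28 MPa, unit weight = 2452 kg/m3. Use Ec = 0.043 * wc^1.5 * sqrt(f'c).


Ec = 0.043 * 2452^1.5 * sqrt(28) / 1000
= 27.63 GPa

27.63


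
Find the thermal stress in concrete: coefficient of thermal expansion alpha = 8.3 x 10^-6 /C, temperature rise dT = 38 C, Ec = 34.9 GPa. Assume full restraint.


sigma = alpha * dT * Ec
= 8.3e-6 * 38 * 34.9 * 1000
= 11.007 MPa

11.007


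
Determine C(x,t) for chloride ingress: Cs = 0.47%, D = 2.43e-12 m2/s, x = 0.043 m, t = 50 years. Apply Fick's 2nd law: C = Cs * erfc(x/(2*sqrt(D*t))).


t_seconds = 50 * 365.25 * 24 * 3600 = 1577880000.0 s
arg = 0.043 / (2 * sqrt(2.43e-12 * 1577880000.0))
= 0.3472
erfc(0.3472) = 0.6234
C = 0.47 * 0.6234 = 0.293%

0.293


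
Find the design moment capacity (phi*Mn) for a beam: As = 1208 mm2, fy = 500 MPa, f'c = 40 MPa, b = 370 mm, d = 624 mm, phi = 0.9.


a = As * fy / (0.85 * f'c * b)
= 1208 * 500 / (0.85 * 40 * 370)
= 48.0127 mm
Mn = As * fy * (d - a/2) / 10^6
= 362.3962 kN-m
phi*Mn = 0.9 * 362.3962 = 326.16 kN-m

326.16


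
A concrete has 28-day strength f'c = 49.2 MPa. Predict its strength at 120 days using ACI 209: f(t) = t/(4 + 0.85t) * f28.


f(120) = 120 / (4 + 0.85 * 120) * 49.2
= 120 / 106.0 * 49.2
= 55.7 MPa

55.7


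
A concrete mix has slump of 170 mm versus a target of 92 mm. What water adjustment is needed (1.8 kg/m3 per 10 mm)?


Difference = 92 - 170 = -78 mm
Water adjustment = -78 * 1.8 / 10 = -14.0 kg/m3

-14.0


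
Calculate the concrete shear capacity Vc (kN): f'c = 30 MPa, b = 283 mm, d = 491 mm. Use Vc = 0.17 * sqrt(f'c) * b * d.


Vc = 0.17 * sqrt(30) * 283 * 491 / 1000
= 129.38 kN

129.38


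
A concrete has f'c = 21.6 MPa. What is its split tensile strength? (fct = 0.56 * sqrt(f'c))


fct = 0.56 * sqrt(21.6)
= 0.56 * 4.648
= 2.603 MPa

2.603


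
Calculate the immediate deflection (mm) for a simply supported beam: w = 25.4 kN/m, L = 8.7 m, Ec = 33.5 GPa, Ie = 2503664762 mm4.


Convert: L = 8.7 m = 8700 mm, Ec = 33.5 GPa = 33500 MPa
delta = 5 * 25.4 * 8700^4 / (384 * 33500 * 2503664762)
= 22.59 mm

22.59


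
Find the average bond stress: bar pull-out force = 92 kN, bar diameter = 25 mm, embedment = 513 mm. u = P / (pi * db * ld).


u = P / (pi * db * ld)
= 92 * 1000 / (pi * 25 * 513)
= 2.283 MPa

2.283


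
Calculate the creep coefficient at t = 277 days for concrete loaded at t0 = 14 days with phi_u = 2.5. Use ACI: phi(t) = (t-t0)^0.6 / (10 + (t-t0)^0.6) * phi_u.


dt = 277 - 14 = 263
phi = 263^0.6 / (10 + 263^0.6) * 2.5
= 1.847

1.847


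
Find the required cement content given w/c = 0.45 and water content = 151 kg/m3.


Cement = water / (w/c)
= 151 / 0.45
= 335.6 kg/m3

335.6


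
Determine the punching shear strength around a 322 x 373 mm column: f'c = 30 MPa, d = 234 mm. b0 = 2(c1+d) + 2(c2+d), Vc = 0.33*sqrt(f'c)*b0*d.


b0 = 2*(322 + 234) + 2*(373 + 234) = 2326 mm
Vc = 0.33 * sqrt(30) * 2326 * 234 / 1000
= 983.78 kN

983.78


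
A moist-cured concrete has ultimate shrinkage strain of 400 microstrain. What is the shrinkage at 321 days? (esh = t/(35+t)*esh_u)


esh(321) = 321 / (35 + 321) * 400
= 321 / 356 * 400
= 360.7 microstrain

360.7


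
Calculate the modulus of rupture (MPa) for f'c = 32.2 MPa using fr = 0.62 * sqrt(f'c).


fr = 0.62 * sqrt(32.2)
= 3.518 MPa

3.518


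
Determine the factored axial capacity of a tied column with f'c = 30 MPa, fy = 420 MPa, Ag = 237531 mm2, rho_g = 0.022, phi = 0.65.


Ast = rho * Ag = 0.022 * 237531 = 5225.682 mm2
phi*Pn = 0.65 * 0.80 * (0.85 * 30 * (237531 - 5225.682) + 420 * 5225.682) / 1000
= 4221.66 kN

4221.66


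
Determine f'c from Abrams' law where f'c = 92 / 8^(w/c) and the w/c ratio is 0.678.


f'c = 92 / 8^0.678
= 92 / 4.095
= 22.46 MPa

22.46


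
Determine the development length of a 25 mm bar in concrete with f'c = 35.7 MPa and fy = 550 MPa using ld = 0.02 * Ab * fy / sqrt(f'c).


Ab = pi * 25^2 / 4 = 490.874 mm2
ld = 0.02 * 490.874 * 550 / sqrt(35.7)
= 903.7 mm

903.7


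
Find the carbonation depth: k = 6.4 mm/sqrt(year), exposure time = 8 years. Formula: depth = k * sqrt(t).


depth = k * sqrt(t)
= 6.4 * sqrt(8)
= 18.1 mm

18.1


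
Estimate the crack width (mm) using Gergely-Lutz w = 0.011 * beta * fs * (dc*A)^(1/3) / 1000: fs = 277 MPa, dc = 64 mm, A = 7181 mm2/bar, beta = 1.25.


w = 0.011 * beta * fs * (dc * A)^(1/3) / 1000
= 0.011 * 1.25 * 277 * (64 * 7181)^(1/3) / 1000
= 0.294 mm

0.294


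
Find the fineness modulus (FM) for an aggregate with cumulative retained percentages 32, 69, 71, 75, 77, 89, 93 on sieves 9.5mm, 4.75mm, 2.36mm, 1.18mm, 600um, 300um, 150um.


FM = sum(cumulative % retained) / 100
= 506 / 100
= 5.06

5.06


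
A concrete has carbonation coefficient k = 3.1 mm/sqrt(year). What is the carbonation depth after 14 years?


depth = k * sqrt(t)
= 3.1 * sqrt(14)
= 11.6 mm

11.6


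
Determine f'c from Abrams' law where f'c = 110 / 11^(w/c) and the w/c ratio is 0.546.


f'c = 110 / 11^0.546
= 110 / 3.703
= 29.7 MPa

29.7


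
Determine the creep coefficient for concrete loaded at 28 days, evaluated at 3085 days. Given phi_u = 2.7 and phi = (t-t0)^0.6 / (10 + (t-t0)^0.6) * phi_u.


dt = 3085 - 28 = 3057
phi = 3057^0.6 / (10 + 3057^0.6) * 2.7
= 2.498

2.498


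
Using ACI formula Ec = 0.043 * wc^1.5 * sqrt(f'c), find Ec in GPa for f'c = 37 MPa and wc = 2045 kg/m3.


Ec = 0.043 * 2045^1.5 * sqrt(37) / 1000
= 24.19 GPa

24.19


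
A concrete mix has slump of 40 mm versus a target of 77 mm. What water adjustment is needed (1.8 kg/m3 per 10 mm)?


Difference = 77 - 40 = 37 mm
Water adjustment = 37 * 1.8 / 10 = 6.7 kg/m3

6.7


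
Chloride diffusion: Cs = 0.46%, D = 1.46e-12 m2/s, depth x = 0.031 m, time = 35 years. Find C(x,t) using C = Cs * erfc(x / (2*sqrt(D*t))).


t_seconds = 35 * 365.25 * 24 * 3600 = 1104516000.0 s
arg = 0.031 / (2 * sqrt(1.46e-12 * 1104516000.0))
= 0.386
erfc(0.386) = 0.5852
C = 0.46 * 0.5852 = 0.2692%

0.2692


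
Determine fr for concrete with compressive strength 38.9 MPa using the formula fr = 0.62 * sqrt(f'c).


fr = 0.62 * sqrt(38.9)
= 3.867 MPa

3.867


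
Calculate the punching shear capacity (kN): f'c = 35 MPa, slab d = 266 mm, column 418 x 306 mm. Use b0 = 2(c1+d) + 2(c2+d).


b0 = 2*(418 + 266) + 2*(306 + 266) = 2512 mm
Vc = 0.33 * sqrt(35) * 2512 * 266 / 1000
= 1304.52 kN

1304.52


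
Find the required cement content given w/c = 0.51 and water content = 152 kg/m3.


Cement = water / (w/c)
= 152 / 0.51
= 298.0 kg/m3

298.0


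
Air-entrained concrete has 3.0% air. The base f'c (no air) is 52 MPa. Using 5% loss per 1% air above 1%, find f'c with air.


Strength loss = (3.0 - 1) * 5 = 10.0%
f'c = 52 * (1 - 10.0/100)
= 46.8 MPa

46.8


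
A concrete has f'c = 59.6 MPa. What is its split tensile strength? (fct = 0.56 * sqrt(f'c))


fct = 0.56 * sqrt(59.6)
= 0.56 * 7.72
= 4.323 MPa

4.323


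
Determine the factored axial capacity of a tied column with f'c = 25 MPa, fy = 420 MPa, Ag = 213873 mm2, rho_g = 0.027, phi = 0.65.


Ast = rho * Ag = 0.027 * 213873 = 5774.571 mm2
phi*Pn = 0.65 * 0.80 * (0.85 * 25 * (213873 - 5774.571) + 420 * 5774.571) / 1000
= 3560.65 kN

3560.65


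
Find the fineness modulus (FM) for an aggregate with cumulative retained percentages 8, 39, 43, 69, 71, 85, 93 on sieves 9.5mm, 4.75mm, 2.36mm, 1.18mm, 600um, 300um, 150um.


FM = sum(cumulative % retained) / 100
= 408 / 100
= 4.08

4.08


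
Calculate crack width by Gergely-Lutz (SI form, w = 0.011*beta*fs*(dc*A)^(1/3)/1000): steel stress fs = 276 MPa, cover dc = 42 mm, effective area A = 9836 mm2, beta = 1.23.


w = 0.011 * beta * fs * (dc * A)^(1/3) / 1000
= 0.011 * 1.23 * 276 * (42 * 9836)^(1/3) / 1000
= 0.278 mm

0.278


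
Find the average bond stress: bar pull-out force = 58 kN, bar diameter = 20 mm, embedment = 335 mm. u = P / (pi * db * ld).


u = P / (pi * db * ld)
= 58 * 1000 / (pi * 20 * 335)
= 2.756 MPa

2.756


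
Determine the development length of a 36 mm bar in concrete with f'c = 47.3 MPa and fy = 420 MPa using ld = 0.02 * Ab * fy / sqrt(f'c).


Ab = pi * 36^2 / 4 = 1017.876 mm2
ld = 0.02 * 1017.876 * 420 / sqrt(47.3)
= 1243.2 mm

1243.2


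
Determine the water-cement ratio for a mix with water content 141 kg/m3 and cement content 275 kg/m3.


w/c = water / cement
w/c = 141 / 275 = 0.513

0.513


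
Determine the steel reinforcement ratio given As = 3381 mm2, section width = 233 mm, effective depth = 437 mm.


rho = As / (b * d)
= 3381 / (233 * 437)
= 0.0332

0.0332


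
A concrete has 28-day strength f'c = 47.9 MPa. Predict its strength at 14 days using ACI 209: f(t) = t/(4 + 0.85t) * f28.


f(14) = 14 / (4 + 0.85 * 14) * 47.9
= 14 / 15.9 * 47.9
= 42.18 MPa

42.18


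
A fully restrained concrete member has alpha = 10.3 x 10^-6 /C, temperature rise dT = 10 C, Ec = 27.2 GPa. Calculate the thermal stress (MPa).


sigma = alpha * dT * Ec
= 10.3e-6 * 10 * 27.2 * 1000
= 2.802 MPa

2.802


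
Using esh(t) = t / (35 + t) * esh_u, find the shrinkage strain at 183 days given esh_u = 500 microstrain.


esh(183) = 183 / (35 + 183) * 500
= 183 / 218 * 500
= 419.7 microstrain

419.7


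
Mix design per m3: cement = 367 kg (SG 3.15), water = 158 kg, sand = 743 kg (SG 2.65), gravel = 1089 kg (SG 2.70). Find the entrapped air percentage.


Vol cement = 367 / (3.15 * 1000) = 0.116508 m3
Vol water = 158 / 1000 = 0.158 m3
Vol sand = 743 / (2.65 * 1000) = 0.280377 m3
Vol gravel = 1089 / (2.70 * 1000) = 0.403333 m3
Total solid + water volume = 0.958219 m3
Air = (1 - 0.958219) * 100 = 4.18%

4.18


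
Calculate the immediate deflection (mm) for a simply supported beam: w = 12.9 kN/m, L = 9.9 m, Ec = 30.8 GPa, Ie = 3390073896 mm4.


Convert: L = 9.9 m = 9900 mm, Ec = 30.8 GPa = 30800 MPa
delta = 5 * 12.9 * 9900^4 / (384 * 30800 * 3390073896)
= 15.45 mm

15.45


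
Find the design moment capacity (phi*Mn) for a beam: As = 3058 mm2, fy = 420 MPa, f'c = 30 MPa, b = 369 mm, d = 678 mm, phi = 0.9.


a = As * fy / (0.85 * f'c * b)
= 3058 * 420 / (0.85 * 30 * 369)
= 136.4961 mm
Mn = As * fy * (d - a/2) / 10^6
= 783.141 kN-m
phi*Mn = 0.9 * 783.141 = 704.83 kN-m

704.83


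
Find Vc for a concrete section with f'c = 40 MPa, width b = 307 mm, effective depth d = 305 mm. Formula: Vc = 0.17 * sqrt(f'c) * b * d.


Vc = 0.17 * sqrt(40) * 307 * 305 / 1000
= 100.67 kN

100.67


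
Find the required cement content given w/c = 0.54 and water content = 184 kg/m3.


Cement = water / (w/c)
= 184 / 0.54
= 340.7 kg/m3

340.7


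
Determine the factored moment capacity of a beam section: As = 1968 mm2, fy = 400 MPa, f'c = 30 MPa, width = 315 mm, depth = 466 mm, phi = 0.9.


a = As * fy / (0.85 * f'c * b)
= 1968 * 400 / (0.85 * 30 * 315)
= 98.0019 mm
Mn = As * fy * (d - a/2) / 10^6
= 328.2617 kN-m
phi*Mn = 0.9 * 328.2617 = 295.44 kN-m

295.44


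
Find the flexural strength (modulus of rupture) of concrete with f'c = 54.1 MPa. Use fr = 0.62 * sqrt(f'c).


fr = 0.62 * sqrt(54.1)
= 4.56 MPa

4.56


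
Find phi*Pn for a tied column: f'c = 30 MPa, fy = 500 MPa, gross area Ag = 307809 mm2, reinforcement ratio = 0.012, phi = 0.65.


Ast = rho * Ag = 0.012 * 307809 = 3693.708 mm2
phi*Pn = 0.65 * 0.80 * (0.85 * 30 * (307809 - 3693.708) + 500 * 3693.708) / 1000
= 4992.93 kN

4992.93


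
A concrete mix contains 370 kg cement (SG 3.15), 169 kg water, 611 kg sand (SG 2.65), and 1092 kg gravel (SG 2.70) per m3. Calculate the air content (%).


Vol cement = 370 / (3.15 * 1000) = 0.11746 m3
Vol water = 169 / 1000 = 0.169 m3
Vol sand = 611 / (2.65 * 1000) = 0.230566 m3
Vol gravel = 1092 / (2.70 * 1000) = 0.404444 m3
Total solid + water volume = 0.921471 m3
Air = (1 - 0.921471) * 100 = 7.85%

7.85


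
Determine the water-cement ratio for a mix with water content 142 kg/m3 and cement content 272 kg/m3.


w/c = water / cement
w/c = 142 / 272 = 0.522

0.522


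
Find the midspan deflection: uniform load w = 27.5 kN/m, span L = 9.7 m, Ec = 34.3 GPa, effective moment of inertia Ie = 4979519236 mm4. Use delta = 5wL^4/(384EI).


Convert: L = 9.7 m = 9700 mm, Ec = 34.3 GPa = 34300 MPa
delta = 5 * 27.5 * 9700^4 / (384 * 34300 * 4979519236)
= 18.56 mm

18.56


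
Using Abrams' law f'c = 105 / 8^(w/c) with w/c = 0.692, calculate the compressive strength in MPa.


f'c = 105 / 8^0.692
= 105 / 4.216
= 24.9 MPa

24.9


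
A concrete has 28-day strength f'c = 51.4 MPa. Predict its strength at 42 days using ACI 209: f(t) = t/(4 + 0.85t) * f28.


f(42) = 42 / (4 + 0.85 * 42) * 51.4
= 42 / 39.7 * 51.4
= 54.38 MPa

54.38


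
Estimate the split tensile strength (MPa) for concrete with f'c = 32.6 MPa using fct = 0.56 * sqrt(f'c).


fct = 0.56 * sqrt(32.6)
= 0.56 * 5.71
= 3.197 MPa

3.197


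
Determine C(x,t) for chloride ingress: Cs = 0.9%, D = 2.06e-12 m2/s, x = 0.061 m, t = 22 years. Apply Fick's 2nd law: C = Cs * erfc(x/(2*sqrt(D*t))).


t_seconds = 22 * 365.25 * 24 * 3600 = 694267200.0 s
arg = 0.061 / (2 * sqrt(2.06e-12 * 694267200.0))
= 0.8065
erfc(0.8065) = 0.2541
C = 0.9 * 0.2541 = 0.2286%

0.2286


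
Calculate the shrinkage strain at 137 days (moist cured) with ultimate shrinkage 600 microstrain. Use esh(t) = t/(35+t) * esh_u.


esh(137) = 137 / (35 + 137) * 600
= 137 / 172 * 600
= 477.9 microstrain

477.9


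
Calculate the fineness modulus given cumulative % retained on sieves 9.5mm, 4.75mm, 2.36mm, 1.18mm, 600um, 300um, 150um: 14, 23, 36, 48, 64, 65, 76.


FM = sum(cumulative % retained) / 100
= 326 / 100
= 3.26

3.26


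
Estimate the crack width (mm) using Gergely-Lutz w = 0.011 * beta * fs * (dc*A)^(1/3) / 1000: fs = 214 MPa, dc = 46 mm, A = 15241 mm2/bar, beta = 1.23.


w = 0.011 * beta * fs * (dc * A)^(1/3) / 1000
= 0.011 * 1.23 * 214 * (46 * 15241)^(1/3) / 1000
= 0.257 mm

0.257


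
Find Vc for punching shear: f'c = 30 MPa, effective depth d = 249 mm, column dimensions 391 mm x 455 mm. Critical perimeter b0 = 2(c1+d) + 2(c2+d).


b0 = 2*(391 + 249) + 2*(455 + 249) = 2688 mm
Vc = 0.33 * sqrt(30) * 2688 * 249 / 1000
= 1209.77 kN

1209.77


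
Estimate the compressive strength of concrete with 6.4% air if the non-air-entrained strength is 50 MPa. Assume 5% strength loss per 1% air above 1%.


Strength loss = (6.4 - 1) * 5 = 27.0%
f'c = 50 * (1 - 27.0/100)
= 36.5 MPa

36.5


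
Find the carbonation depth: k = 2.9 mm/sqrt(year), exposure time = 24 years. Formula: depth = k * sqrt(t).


depth = k * sqrt(t)
= 2.9 * sqrt(24)
= 14.21 mm

14.21


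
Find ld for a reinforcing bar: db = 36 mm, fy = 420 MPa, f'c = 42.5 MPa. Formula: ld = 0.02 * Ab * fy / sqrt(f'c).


Ab = pi * 36^2 / 4 = 1017.876 mm2
ld = 0.02 * 1017.876 * 420 / sqrt(42.5)
= 1311.5 mm

1311.5


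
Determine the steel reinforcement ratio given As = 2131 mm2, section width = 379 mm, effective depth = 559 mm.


rho = As / (b * d)
= 2131 / (379 * 559)
= 0.0101

0.0101


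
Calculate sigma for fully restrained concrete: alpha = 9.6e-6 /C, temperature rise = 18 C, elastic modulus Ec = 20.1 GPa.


sigma = alpha * dT * Ec
= 9.6e-6 * 18 * 20.1 * 1000
= 3.473 MPa

3.473


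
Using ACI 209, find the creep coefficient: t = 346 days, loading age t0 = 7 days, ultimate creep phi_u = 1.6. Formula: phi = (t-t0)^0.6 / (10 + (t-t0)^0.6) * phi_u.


dt = 346 - 7 = 339
phi = 339^0.6 / (10 + 339^0.6) * 1.6
= 1.228

1.228


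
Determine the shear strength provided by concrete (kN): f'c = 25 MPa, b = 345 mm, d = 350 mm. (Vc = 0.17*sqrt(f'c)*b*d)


Vc = 0.17 * sqrt(25) * 345 * 350 / 1000
= 102.64 kN

102.64


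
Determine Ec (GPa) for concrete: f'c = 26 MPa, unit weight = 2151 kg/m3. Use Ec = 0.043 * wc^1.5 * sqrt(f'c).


Ec = 0.043 * 2151^1.5 * sqrt(26) / 1000
= 21.87 GPa

21.87
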